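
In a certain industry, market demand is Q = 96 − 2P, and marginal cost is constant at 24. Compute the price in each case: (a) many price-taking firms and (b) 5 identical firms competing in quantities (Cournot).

Competition: P = 24; Cournot: P = 28

Inverting demand: P = 48 − 0.5Q.
Under competition P = MC = 24, so Q = (48 − 24)/0.5 = 48.
With 5 symmetric Cournot firms, each firm's FOC gives 48 − 3q = 24, so q = 8, Q = 5·8 = 40, and P = 28.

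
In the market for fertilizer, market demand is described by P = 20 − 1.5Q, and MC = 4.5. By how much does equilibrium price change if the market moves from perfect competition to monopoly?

Competitive firms price at marginal cost: P = 4.5, giving Q = 31/3.
A monopolist chooses Q where MR = MC. MR = 20 − 3Q; setting this equal to 4.5 gives Q = 31/6 and P = 12.25.
Change in equilibrium price: 12.25 − 4.5 = 7.75.

Equilibrium price rises by 7.75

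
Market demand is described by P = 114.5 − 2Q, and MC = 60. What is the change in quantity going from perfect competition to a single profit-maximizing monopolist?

Perfect competition: P = MC = 60, so 114.5 − 2Q = 60 and Q = 27.25.
Monopoly sets MR = MC: 114.5 − 4Q = 60 ⇒ Q = 13.625, P = 114.5 − 2·13.625 = 87.25.
Change in quantity: 13.625 − 27.25 = −13.625.

Q falls by 13.625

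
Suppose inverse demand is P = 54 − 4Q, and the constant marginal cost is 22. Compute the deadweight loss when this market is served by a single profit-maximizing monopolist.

Competitive firms price at marginal cost: P = 22, giving Q = 8.
The monopolist equates marginal revenue to marginal cost: 54 − 8Q = 22, so Q = 4. From demand, P = 38.
DWL is the triangle between Q = 4 and Q = 8: ½·(8 − 4)·(38 − 22) = 32.

DWL = 32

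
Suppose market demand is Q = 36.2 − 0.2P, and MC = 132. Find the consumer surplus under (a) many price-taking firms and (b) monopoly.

Inverting demand: P = 181 − 5Q.
Under competition P = MC = 132, so Q = (181 − 132)/5 = 9.8.
CS = ½·(181 − 132)·9.8 = 240.1.
A monopolist chooses Q where MR = MC. MR = 181 − 10Q; setting this equal to 132 gives Q = 4.9 and P = 156.5.
CS = ½·(181 − 156.5)·4.9 = 60.025.

Competition: CS = 240.1; Monopoly: CS = 60.025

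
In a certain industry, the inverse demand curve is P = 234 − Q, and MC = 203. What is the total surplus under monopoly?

Monopoly sets MR = MC: 234 − 2Q = 203 ⇒ Q = 15.5, P = 234 − 15.5 = 218.5.
CS = ½·(234 − 218.5)·15.5 = 120.125; PS = (218.5 − 203)·15.5 = 240.25; TS = 360.375.

TS = 360.375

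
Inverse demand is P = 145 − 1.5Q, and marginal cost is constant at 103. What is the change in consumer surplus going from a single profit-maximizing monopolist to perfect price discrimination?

Monopoly sets MR = MC: 145 − 3Q = 103 ⇒ Q = 14, P = 145 − 1.5·14 = 124.
CS = ½·(145 − 124)·14 = 147.
Under first-degree price discrimination the firm charges each unit its demand price and produces up to where P = MC, i.e. Q = 28. Consumer surplus is zero; producer surplus equals total surplus.
CS = 0.
Change in consumer surplus: 0 − 147 = −147.

Consumer surplus falls by 147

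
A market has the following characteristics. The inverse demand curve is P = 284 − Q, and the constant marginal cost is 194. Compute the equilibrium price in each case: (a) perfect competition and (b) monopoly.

Under competition P = MC = 194, so Q = (284 − 194)/1 = 90.
Monopoly sets MR = MC: 284 − 2Q = 194 ⇒ Q = 45, P = 284 − 45 = 239.

Competition: P = 194; Monopoly: P = 239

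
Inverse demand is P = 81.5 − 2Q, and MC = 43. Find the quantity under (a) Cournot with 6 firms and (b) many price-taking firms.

Cournot: Q = 16.5; Competition: Q = 19.25

With 6 symmetric Cournot firms, each firm's FOC gives 81.5 − 14q = 43, so q = 2.75, Q = 6·2.75 = 16.5, and P = 48.5.
Competitive firms price at marginal cost: P = 43, giving Q = 19.25.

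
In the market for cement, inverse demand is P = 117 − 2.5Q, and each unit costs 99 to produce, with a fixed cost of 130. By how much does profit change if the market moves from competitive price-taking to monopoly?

Competitive firms price at marginal cost: P = 99, giving Q = 7.2.
Profit = (99 − 99)·7.2 − 130 = −130.
The monopolist equates marginal revenue to marginal cost: 117 − 5Q = 99, so Q = 3.6. From demand, P = 108.
Profit = (108 − 99)·3.6 − 130 = −97.6.
Change in profit: −97.6 − −130 = 32.4.

π rises by 32.4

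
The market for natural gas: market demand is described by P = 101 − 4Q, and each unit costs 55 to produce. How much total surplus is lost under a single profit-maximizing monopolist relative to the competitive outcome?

DWL = 66.125

Perfect competition: P = MC = 55, so 101 − 4Q = 55 and Q = 11.5.
The monopolist equates marginal revenue to marginal cost: 101 − 8Q = 55, so Q = 5.75. From demand, P = 78.
DWL is the triangle between Q = 5.75 and Q = 11.5: ½·(11.5 − 5.75)·(78 − 55) = 66.125.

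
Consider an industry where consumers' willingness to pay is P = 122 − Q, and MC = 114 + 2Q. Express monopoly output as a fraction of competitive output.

Q_m/Q_c = 0.75

The monopolist equates marginal revenue to marginal cost: 122 − 2Q = 114 + 2Q, so Q = 2. From demand, P = 120.
Under competition P = MC: 122 − Q = 114 + 2Q ⇒ Q = 8/3, P = 358/3.
Ratio Q_m/Q_c = 2/(8/3) = 0.75.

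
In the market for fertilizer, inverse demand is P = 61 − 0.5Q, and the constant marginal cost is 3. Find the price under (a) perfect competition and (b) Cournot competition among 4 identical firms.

Under competition P = MC = 3, so Q = (61 − 3)/0.5 = 116.
In a 4-firm Cournot equilibrium, symmetry and the first-order condition give q = (61 − 3)/(2.5) = 23.2. So Q = 92.8 and P = 14.6.

Competition: P = 3; Cournot: P = 14.6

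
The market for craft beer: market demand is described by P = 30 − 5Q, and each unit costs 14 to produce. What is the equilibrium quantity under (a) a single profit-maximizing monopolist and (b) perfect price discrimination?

Monopoly: Q = 1.6; Perfect PD: Q = 3.2

Monopoly sets MR = MC: 30 − 10Q = 14 ⇒ Q = 1.6, P = 30 − 5·1.6 = 22.
With perfect price discrimination, output is the efficient level Q = 3.2 (where demand meets MC), but every buyer pays their willingness to pay: CS = 0 and PS = total surplus.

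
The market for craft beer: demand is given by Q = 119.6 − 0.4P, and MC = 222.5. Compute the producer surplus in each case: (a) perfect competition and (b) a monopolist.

Inverting demand: P = 299 − 2.5Q.
Perfect competition: P = MC = 222.5, so 299 − 2.5Q = 222.5 and Q = 30.6.
PS = (222.5 − 222.5)·30.6 = 0.
A monopolist chooses Q where MR = MC. MR = 299 − 5Q; setting this equal to 222.5 gives Q = 15.3 and P = 260.75.
PS = (260.75 − 222.5)·15.3 = 585.225.

Competition: PS = 0; Monopoly: PS = 585.225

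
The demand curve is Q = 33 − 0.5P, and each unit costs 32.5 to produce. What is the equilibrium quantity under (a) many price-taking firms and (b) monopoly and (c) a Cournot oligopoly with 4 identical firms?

Inverting demand: P = 66 − 2Q.
Under competition P = MC = 32.5, so Q = (66 − 32.5)/2 = 16.75.
Monopoly sets MR = MC: 66 − 4Q = 32.5 ⇒ Q = 8.375, P = 66 − 2·8.375 = 49.25.
In a 4-firm Cournot equilibrium, symmetry and the first-order condition give q = (66 − 32.5)/(10) = 3.35. So Q = 13.4 and P = 39.2.

Competition: Q = 16.75; Monopoly: Q = 8.375; Cournot: Q = 13.4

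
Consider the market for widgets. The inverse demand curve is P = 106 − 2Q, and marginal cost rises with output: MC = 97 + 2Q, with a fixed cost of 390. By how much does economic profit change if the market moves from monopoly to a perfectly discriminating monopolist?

Economic profit rises by 3.375

A monopolist chooses Q where MR = MC. MR = 106 − 4Q; setting this equal to 97 + 2Q gives Q = 1.5 and P = 103.
Profit = 103·1.5 − (97·1.5 + ½·2·1.5²) − 390 = −383.25.
Under first-degree price discrimination the firm charges each unit its demand price and produces up to where P = MC, i.e. Q = 2.25. Consumer surplus is zero; producer surplus equals total surplus.
PS equals the full surplus area, 10.125. Profit = 10.125 − 390 = −379.875.
Change in economic profit: −379.875 − −383.25 = 3.375.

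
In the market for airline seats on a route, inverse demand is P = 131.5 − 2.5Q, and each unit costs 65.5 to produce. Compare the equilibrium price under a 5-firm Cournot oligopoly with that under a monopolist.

Cournot: P = 76.5; Monopoly: P = 98.5

With 5 symmetric Cournot firms, each firm's FOC gives 131.5 − 15q = 65.5, so q = 4.4, Q = 5·4.4 = 22, and P = 76.5.
Monopoly sets MR = MC: 131.5 − 5Q = 65.5 ⇒ Q = 13.2, P = 131.5 − 2.5·13.2 = 98.5.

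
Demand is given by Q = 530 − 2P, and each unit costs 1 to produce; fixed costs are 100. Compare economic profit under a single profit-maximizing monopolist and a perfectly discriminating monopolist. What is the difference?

π rises by 34848

Inverting demand: P = 265 − 0.5Q.
Monopoly sets MR = MC: 265 − Q = 1 ⇒ Q = 264, P = 265 − 0.5·264 = 133.
Profit = (133 − 1)·264 − 100 = 34748.
With perfect price discrimination, output is the efficient level Q = 528 (where demand meets MC), but every buyer pays their willingness to pay: CS = 0 and PS = total surplus.
PS equals the full surplus area, 69696. Profit = 69696 − 100 = 69596.
Change in economic profit: 69596 − 34748 = 34848.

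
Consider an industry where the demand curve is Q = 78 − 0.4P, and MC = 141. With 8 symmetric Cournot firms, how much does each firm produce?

q_i = 2.4

Inverting demand: P = 195 − 2.5Q.
With 8 symmetric Cournot firms, each firm's FOC gives 195 − 22.5q = 141, so q = 2.4, Q = 8·2.4 = 19.2, and P = 147.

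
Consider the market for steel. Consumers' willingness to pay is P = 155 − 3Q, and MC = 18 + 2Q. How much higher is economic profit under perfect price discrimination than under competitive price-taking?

Economic profit rises by 1126.14

Competitive equilibrium sets price equal to marginal cost: 155 − 3Q = 18 + 2Q, so Q = 27.4 and P = 72.8.
Profit = 72.8·27.4 − (18·27.4 + ½·2·27.4²) = 750.76.
Under first-degree price discrimination the firm charges each unit its demand price and produces up to where P = MC, i.e. Q = 27.4. Consumer surplus is zero; producer surplus equals total surplus.
PS equals the full surplus area, 1876.9. Profit = 1876.9 = 1876.9.
Change in economic profit: 1876.9 − 750.76 = 1126.14.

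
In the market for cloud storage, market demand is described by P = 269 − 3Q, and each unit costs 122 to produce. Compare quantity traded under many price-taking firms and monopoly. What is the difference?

Competitive firms price at marginal cost: P = 122, giving Q = 49.
A monopolist chooses Q where MR = MC. MR = 269 − 6Q; setting this equal to 122 gives Q = 24.5 and P = 195.5.
Change in quantity traded: 24.5 − 49 = −24.5.

Quantity traded falls by 24.5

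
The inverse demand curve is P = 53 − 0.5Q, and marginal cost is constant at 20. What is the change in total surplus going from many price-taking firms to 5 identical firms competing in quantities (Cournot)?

TS falls by 30.25

Perfect competition: P = MC = 20, so 53 − 0.5Q = 20 and Q = 66.
CS = ½·(53 − 20)·66 = 1089; PS = (20 − 20)·66 = 0; TS = 1089.
With 5 symmetric Cournot firms, each firm's FOC gives 53 − 3q = 20, so q = 11, Q = 5·11 = 55, and P = 25.5.
CS = ½·(53 − 25.5)·55 = 756.25; PS = (25.5 − 20)·55 = 302.5; TS = 1058.75.
Change in total surplus: 1058.75 − 1089 = −30.25.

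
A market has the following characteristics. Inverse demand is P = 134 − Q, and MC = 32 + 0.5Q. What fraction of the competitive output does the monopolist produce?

Q_m/Q_c = 0.6

The monopolist equates marginal revenue to marginal cost: 134 − 2Q = 32 + 0.5Q, so Q = 40.8. From demand, P = 93.2.
Under competition P = MC: 134 − Q = 32 + 0.5Q ⇒ Q = 68, P = 66.
Ratio Q_m/Q_c = 40.8/68 = 0.6.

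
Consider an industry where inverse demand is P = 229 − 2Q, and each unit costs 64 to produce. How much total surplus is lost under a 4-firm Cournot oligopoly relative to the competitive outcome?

DWL = 272.25

Competitive firms price at marginal cost: P = 64, giving Q = 82.5.
With 4 symmetric Cournot firms, each firm's FOC gives 229 − 10q = 64, so q = 16.5, Q = 4·16.5 = 66, and P = 97.
DWL is the triangle between Q = 66 and Q = 82.5: ½·(82.5 − 66)·(97 − 64) = 272.25.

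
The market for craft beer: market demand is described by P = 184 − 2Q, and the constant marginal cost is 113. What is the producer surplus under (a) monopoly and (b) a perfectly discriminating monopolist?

Monopoly sets MR = MC: 184 − 4Q = 113 ⇒ Q = 17.75, P = 184 − 2·17.75 = 148.5.
PS = (148.5 − 113)·17.75 = 630.125.
A perfectly discriminating monopolist sells every unit with P(Q) ≥ MC(Q), so output equals the competitive quantity Q = 35.5. Each buyer pays their reservation price, so CS = 0 and the firm captures all surplus.
PS = ½·(184 − 113)·35.5 = 1260.25.

Monopoly: PS = 630.125; Perfect PD: PS = 1260.25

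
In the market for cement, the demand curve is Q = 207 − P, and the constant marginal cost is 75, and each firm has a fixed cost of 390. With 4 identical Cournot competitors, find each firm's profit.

Inverting demand: P = 207 − Q.
In a 4-firm Cournot equilibrium, symmetry and the first-order condition give q = (207 − 75)/(5) = 26.4. So Q = 105.6 and P = 101.4.
Each firm's profit = (101.4 − 75)·26.4 − 390 = 306.96.

π_i = 306.96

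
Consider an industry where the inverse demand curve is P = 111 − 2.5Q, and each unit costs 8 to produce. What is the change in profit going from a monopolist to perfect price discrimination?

Monopoly sets MR = MC: 111 − 5Q = 8 ⇒ Q = 20.6, P = 111 − 2.5·20.6 = 59.5.
Profit = (59.5 − 8)·20.6 = 1060.9.
Under first-degree price discrimination the firm charges each unit its demand price and produces up to where P = MC, i.e. Q = 41.2. Consumer surplus is zero; producer surplus equals total surplus.
PS equals the full surplus area, 2121.8. Profit = 2121.8 = 2121.8.
Change in profit: 2121.8 − 1060.9 = 1060.9.

π rises by 1060.9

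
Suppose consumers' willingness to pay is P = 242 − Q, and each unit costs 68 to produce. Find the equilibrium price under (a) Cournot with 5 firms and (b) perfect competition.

In a 5-firm Cournot equilibrium, symmetry and the first-order condition give q = (242 − 68)/(6) = 29. So Q = 145 and P = 97.
Perfect competition: P = MC = 68, so 242 − Q = 68 and Q = 174.

Cournot: P = 97; Competition: P = 68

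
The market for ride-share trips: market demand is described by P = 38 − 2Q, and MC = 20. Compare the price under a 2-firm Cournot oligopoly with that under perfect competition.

With 2 symmetric Cournot firms, each firm's FOC gives 38 − 6q = 20, so q = 3, Q = 2·3 = 6, and P = 26.
Competitive firms price at marginal cost: P = 20, giving Q = 9.

Cournot: P = 26; Competition: P = 20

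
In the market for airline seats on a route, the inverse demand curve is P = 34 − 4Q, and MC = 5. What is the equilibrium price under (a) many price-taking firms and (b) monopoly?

Competition: P = 5; Monopoly: P = 19.5

Competitive firms price at marginal cost: P = 5, giving Q = 7.25.
Monopoly sets MR = MC: 34 − 8Q = 5 ⇒ Q = 3.625, P = 34 − 4·3.625 = 19.5.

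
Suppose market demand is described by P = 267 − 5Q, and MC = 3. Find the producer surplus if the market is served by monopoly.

PS = 3484.8

A monopolist chooses Q where MR = MC. MR = 267 − 10Q; setting this equal to 3 gives Q = 26.4 and P = 135.
PS = (135 − 3)·26.4 = 3484.8.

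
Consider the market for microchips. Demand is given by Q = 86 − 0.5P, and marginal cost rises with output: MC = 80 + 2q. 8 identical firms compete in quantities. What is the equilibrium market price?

Inverting demand: P = 172 − 2Q.
In a 8-firm Cournot equilibrium, symmetry and the first-order condition give q = (172 − 80)/(20) = 4.6. So Q = 36.8 and P = 98.4.

P = 98.4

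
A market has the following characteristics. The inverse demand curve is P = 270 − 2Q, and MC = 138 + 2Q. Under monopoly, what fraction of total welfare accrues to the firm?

PS/TS = 0.75

The monopolist equates marginal revenue to marginal cost: 270 − 4Q = 138 + 2Q, so Q = 22. From demand, P = 226.
CS = ½·(270 − 226)·22 = 484.
PS = P·Q − VC(Q) = 226·22 − (138·22 + ½·2·22²) = 1452.
Share captured = PS/TS = 1452/1936 = 0.75.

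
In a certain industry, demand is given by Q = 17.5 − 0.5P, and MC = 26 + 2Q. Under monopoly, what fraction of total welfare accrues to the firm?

PS/TS = 0.75

Inverting demand: P = 35 − 2Q.
A monopolist chooses Q where MR = MC. MR = 35 − 4Q; setting this equal to 26 + 2Q gives Q = 1.5 and P = 32.
CS = ½·(35 − 32)·1.5 = 2.25.
PS = P·Q − VC(Q) = 32·1.5 − (26·1.5 + ½·2·1.5²) = 6.75.
Share captured = PS/TS = 6.75/9 = 0.75.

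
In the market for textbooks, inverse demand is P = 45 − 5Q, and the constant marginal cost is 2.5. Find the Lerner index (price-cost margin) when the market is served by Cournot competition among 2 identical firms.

Lerner index = 0.85

In a 2-firm Cournot equilibrium, symmetry and the first-order condition give q = (45 − 2.5)/(15) = 17/6. So Q = 17/3 and P = 50/3.
Lerner index = (P − MC)/P = (50/3 − 2.5)/(50/3) = 0.85.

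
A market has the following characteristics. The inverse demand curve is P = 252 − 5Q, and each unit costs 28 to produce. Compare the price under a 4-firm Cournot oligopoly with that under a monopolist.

Cournot: P = 72.8; Monopoly: P = 140

In a 4-firm Cournot equilibrium, symmetry and the first-order condition give q = (252 − 28)/(25) = 8.96. So Q = 35.84 and P = 72.8.
Monopoly sets MR = MC: 252 − 10Q = 28 ⇒ Q = 22.4, P = 252 − 5·22.4 = 140.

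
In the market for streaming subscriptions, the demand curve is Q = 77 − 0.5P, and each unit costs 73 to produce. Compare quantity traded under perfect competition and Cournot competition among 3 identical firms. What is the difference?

Inverting demand: P = 154 − 2Q.
Perfect competition: P = MC = 73, so 154 − 2Q = 73 and Q = 40.5.
Cournot with 3 identical firms: the symmetric best-response condition is 154 − 8q = 73. Each firm produces q = 10.125, total output Q = 30.375, price P = 93.25.
Change in quantity traded: 30.375 − 40.5 = −10.125.

Quantity traded falls by 10.125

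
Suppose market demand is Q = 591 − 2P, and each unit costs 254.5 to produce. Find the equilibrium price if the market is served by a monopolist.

Inverting demand: P = 295.5 − 0.5Q.
A monopolist chooses Q where MR = MC. MR = 295.5 − Q; setting this equal to 254.5 gives Q = 41 and P = 275.

P = 275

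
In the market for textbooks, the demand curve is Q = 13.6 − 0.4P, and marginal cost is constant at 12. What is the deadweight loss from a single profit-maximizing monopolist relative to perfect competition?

DWL = 24.2

Inverting demand: P = 34 − 2.5Q.
Under competition P = MC = 12, so Q = (34 − 12)/2.5 = 8.8.
The monopolist equates marginal revenue to marginal cost: 34 − 5Q = 12, so Q = 4.4. From demand, P = 23.
DWL is the triangle between Q = 4.4 and Q = 8.8: ½·(8.8 − 4.4)·(23 − 12) = 24.2.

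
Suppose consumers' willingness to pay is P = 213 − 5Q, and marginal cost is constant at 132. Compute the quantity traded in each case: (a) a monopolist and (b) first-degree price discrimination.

Monopoly sets MR = MC: 213 − 10Q = 132 ⇒ Q = 8.1, P = 213 − 5·8.1 = 172.5.
A perfectly discriminating monopolist sells every unit with P(Q) ≥ MC(Q), so output equals the competitive quantity Q = 16.2. Each buyer pays their reservation price, so CS = 0 and the firm captures all surplus.

Monopoly: Q = 8.1; Perfect PD: Q = 16.2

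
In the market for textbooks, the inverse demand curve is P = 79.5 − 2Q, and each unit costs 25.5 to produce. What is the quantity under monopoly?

The monopolist equates marginal revenue to marginal cost: 79.5 − 4Q = 25.5, so Q = 13.5. From demand, P = 52.5.

Q = 13.5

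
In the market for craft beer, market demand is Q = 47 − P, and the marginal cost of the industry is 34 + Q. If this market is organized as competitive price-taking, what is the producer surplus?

Inverting demand: P = 47 − Q.
Competitive equilibrium sets price equal to marginal cost: 47 − Q = 34 + Q, so Q = 6.5 and P = 40.5.
PS = P·Q − VC(Q) = 40.5·6.5 − (34·6.5 + ½·1·6.5²) = 21.125.

PS = 21.125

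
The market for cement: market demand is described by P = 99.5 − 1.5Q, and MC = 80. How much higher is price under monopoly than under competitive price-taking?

Price rises by 9.75

Perfect competition: P = MC = 80, so 99.5 − 1.5Q = 80 and Q = 13.
Monopoly sets MR = MC: 99.5 − 3Q = 80 ⇒ Q = 6.5, P = 99.5 − 1.5·6.5 = 89.75.
Change in price: 89.75 − 80 = 9.75.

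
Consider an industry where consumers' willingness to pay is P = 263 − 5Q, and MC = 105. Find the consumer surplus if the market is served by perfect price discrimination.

Under first-degree price discrimination the firm charges each unit its demand price and produces up to where P = MC, i.e. Q = 31.6. Consumer surplus is zero; producer surplus equals total surplus.
CS = 0.

CS = 0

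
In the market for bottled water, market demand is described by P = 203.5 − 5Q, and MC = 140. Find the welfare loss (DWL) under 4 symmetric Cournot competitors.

Competitive firms price at marginal cost: P = 140, giving Q = 12.7.
In a 4-firm Cournot equilibrium, symmetry and the first-order condition give q = (203.5 − 140)/(25) = 2.54. So Q = 10.16 and P = 152.7.
DWL is the triangle between Q = 10.16 and Q = 12.7: ½·(12.7 − 10.16)·(152.7 − 140) = 16.129.

DWL = 16.129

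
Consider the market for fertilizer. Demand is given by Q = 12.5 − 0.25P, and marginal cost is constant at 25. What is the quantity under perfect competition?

Q = 6.25

Inverting demand: P = 50 − 4Q.
Perfect competition: P = MC = 25, so 50 − 4Q = 25 and Q = 6.25.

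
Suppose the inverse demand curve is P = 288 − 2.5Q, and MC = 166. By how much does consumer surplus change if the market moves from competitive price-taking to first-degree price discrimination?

Consumer surplus falls by 2976.8

Under competition P = MC = 166, so Q = (288 − 166)/2.5 = 48.8.
CS = ½·(288 − 166)·48.8 = 2976.8.
Under first-degree price discrimination the firm charges each unit its demand price and produces up to where P = MC, i.e. Q = 48.8. Consumer surplus is zero; producer surplus equals total surplus.
CS = 0.
Change in consumer surplus: 0 − 2976.8 = −2976.8.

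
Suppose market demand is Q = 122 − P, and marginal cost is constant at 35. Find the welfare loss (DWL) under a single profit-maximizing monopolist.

DWL = 946.125

Inverting demand: P = 122 − Q.
Competitive firms price at marginal cost: P = 35, giving Q = 87.
The monopolist equates marginal revenue to marginal cost: 122 − 2Q = 35, so Q = 43.5. From demand, P = 78.5.
DWL is the triangle between Q = 43.5 and Q = 87: ½·(87 − 43.5)·(78.5 − 35) = 946.125.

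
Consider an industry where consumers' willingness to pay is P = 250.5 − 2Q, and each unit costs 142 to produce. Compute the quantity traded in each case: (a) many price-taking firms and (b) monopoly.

Competitive firms price at marginal cost: P = 142, giving Q = 54.25.
A monopolist chooses Q where MR = MC. MR = 250.5 − 4Q; setting this equal to 142 gives Q = 27.125 and P = 196.25.

Competition: Q = 54.25; Monopoly: Q = 27.125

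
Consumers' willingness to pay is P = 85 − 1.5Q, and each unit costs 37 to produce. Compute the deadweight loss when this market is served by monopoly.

Perfect competition: P = MC = 37, so 85 − 1.5Q = 37 and Q = 32.
A monopolist chooses Q where MR = MC. MR = 85 − 3Q; setting this equal to 37 gives Q = 16 and P = 61.
DWL is the triangle between Q = 16 and Q = 32: ½·(32 − 16)·(61 − 37) = 192.

DWL = 192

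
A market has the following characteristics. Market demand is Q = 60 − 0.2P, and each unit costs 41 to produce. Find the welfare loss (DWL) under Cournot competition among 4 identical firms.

Inverting demand: P = 300 − 5Q.
Perfect competition: P = MC = 41, so 300 − 5Q = 41 and Q = 51.8.
With 4 symmetric Cournot firms, each firm's FOC gives 300 − 25q = 41, so q = 10.36, Q = 4·10.36 = 41.44, and P = 92.8.
DWL is the triangle between Q = 41.44 and Q = 51.8: ½·(51.8 − 41.44)·(92.8 − 41) = 268.324.

DWL = 268.324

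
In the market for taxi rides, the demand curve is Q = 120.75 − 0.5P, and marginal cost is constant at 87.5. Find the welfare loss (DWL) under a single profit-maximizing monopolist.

Inverting demand: P = 241.5 − 2Q.
Under competition P = MC = 87.5, so Q = (241.5 − 87.5)/2 = 77.
Monopoly sets MR = MC: 241.5 − 4Q = 87.5 ⇒ Q = 38.5, P = 241.5 − 2·38.5 = 164.5.
DWL is the triangle between Q = 38.5 and Q = 77: ½·(77 − 38.5)·(164.5 − 87.5) = 1482.25.

DWL = 1482.25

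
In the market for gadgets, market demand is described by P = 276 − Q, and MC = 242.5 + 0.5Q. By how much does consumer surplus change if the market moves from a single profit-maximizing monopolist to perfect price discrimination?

The monopolist equates marginal revenue to marginal cost: 276 − 2Q = 242.5 + 0.5Q, so Q = 13.4. From demand, P = 262.6.
CS = ½·(276 − 262.6)·13.4 = 89.78.
A perfectly discriminating monopolist sells every unit with P(Q) ≥ MC(Q), so output equals the competitive quantity Q = 67/3. Each buyer pays their reservation price, so CS = 0 and the firm captures all surplus.
CS = 0.
Change in consumer surplus: 0 − 89.78 = −89.78.

Consumer surplus falls by 89.78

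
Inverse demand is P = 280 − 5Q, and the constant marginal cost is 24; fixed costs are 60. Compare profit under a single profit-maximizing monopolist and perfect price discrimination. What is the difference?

Profit rises by 3276.8

The monopolist equates marginal revenue to marginal cost: 280 − 10Q = 24, so Q = 25.6. From demand, P = 152.
Profit = (152 − 24)·25.6 − 60 = 3216.8.
With perfect price discrimination, output is the efficient level Q = 51.2 (where demand meets MC), but every buyer pays their willingness to pay: CS = 0 and PS = total surplus.
PS equals the full surplus area, 6553.6. Profit = 6553.6 − 60 = 6493.6.
Change in profit: 6493.6 − 3216.8 = 3276.8.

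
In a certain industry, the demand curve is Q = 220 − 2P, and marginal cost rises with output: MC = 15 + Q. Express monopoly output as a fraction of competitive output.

Q_m/Q_c = 0.75

Inverting demand: P = 110 − 0.5Q.
A monopolist chooses Q where MR = MC. MR = 110 − Q; setting this equal to 15 + Q gives Q = 47.5 and P = 86.25.
Under competition P = MC: 110 − 0.5Q = 15 + Q ⇒ Q = 190/3, P = 235/3.
Ratio Q_m/Q_c = 47.5/(190/3) = 0.75.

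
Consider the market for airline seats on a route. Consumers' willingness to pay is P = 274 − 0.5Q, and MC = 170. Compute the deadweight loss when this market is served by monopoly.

Under competition P = MC = 170, so Q = (274 − 170)/0.5 = 208.
A monopolist chooses Q where MR = MC. MR = 274 − Q; setting this equal to 170 gives Q = 104 and P = 222.
DWL is the triangle between Q = 104 and Q = 208: ½·(208 − 104)·(222 − 170) = 2704.

DWL = 2704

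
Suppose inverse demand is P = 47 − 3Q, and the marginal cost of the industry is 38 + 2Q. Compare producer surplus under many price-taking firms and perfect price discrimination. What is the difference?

Competitive equilibrium sets price equal to marginal cost: 47 − 3Q = 38 + 2Q, so Q = 1.8 and P = 41.6.
PS = P·Q − VC(Q) = 41.6·1.8 − (38·1.8 + ½·2·1.8²) = 3.24.
Under first-degree price discrimination the firm charges each unit its demand price and produces up to where P = MC, i.e. Q = 1.8. Consumer surplus is zero; producer surplus equals total surplus.
PS = ½·(47 − 38)·1.8 = 8.1.
Change in producer surplus: 8.1 − 3.24 = 4.86.

PS rises by 4.86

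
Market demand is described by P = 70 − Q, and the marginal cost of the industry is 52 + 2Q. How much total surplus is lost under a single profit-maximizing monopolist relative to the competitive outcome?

Under competition P = MC: 70 − Q = 52 + 2Q ⇒ Q = 6, P = 64.
A monopolist chooses Q where MR = MC. MR = 70 − 2Q; setting this equal to 52 + 2Q gives Q = 4.5 and P = 65.5.
CS = ½·(70 − 64)·6 = 18; PS = (64·6 − 52·6 − ½·2·6²) = 36; TS = 54.
CS = ½·(70 − 65.5)·4.5 = 10.125; PS = (65.5·4.5 − 52·4.5 − ½·2·4.5²) = 40.5; TS = 50.625.
DWL = 54 − 50.625 = 3.375.

DWL = 3.375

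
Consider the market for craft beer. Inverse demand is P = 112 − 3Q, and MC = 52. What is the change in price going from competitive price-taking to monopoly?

Competitive firms price at marginal cost: P = 52, giving Q = 20.
The monopolist equates marginal revenue to marginal cost: 112 − 6Q = 52, so Q = 10. From demand, P = 82.
Change in price: 82 − 52 = 30.

P rises by 30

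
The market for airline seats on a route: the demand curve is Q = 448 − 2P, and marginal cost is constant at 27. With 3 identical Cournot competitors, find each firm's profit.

Inverting demand: P = 224 − 0.5Q.
With 3 symmetric Cournot firms, each firm's FOC gives 224 − 2q = 27, so q = 98.5, Q = 3·98.5 = 295.5, and P = 76.25.
Each firm's profit = (76.25 − 27)·98.5 = 4851.125.

π_i = 4851.125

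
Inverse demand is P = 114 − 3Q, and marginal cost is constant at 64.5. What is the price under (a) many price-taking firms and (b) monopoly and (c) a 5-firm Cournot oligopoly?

Competition: P = 64.5; Monopoly: P = 89.25; Cournot: P = 72.75

Under competition P = MC = 64.5, so Q = (114 − 64.5)/3 = 16.5.
A monopolist chooses Q where MR = MC. MR = 114 − 6Q; setting this equal to 64.5 gives Q = 8.25 and P = 89.25.
With 5 symmetric Cournot firms, each firm's FOC gives 114 − 18q = 64.5, so q = 2.75, Q = 5·2.75 = 13.75, and P = 72.75.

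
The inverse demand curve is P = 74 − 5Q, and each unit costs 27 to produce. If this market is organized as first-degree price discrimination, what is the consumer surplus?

With perfect price discrimination, output is the efficient level Q = 9.4 (where demand meets MC), but every buyer pays their willingness to pay: CS = 0 and PS = total surplus.
CS = 0.

CS = 0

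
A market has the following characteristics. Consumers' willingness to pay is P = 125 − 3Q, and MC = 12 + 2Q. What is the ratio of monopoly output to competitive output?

Q_m/Q_c = 0.625

The monopolist equates marginal revenue to marginal cost: 125 − 6Q = 12 + 2Q, so Q = 14.125. From demand, P = 82.625.
Under competition P = MC: 125 − 3Q = 12 + 2Q ⇒ Q = 22.6, P = 57.2.
Ratio Q_m/Q_c = 14.125/22.6 = 0.625.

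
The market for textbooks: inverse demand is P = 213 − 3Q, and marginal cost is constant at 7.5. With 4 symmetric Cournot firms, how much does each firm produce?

q_i = 13.7

Cournot with 4 identical firms: the symmetric best-response condition is 213 − 15q = 7.5. Each firm produces q = 13.7, total output Q = 54.8, price P = 48.6.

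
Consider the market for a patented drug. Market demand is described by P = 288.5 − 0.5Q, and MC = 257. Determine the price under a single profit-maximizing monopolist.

P = 272.75

A monopolist chooses Q where MR = MC. MR = 288.5 − Q; setting this equal to 257 gives Q = 31.5 and P = 272.75.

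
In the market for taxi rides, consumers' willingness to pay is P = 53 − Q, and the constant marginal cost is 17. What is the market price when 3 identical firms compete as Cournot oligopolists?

P = 26

Cournot with 3 identical firms: the symmetric best-response condition is 53 − 4q = 17. Each firm produces q = 9, total output Q = 27, price P = 26.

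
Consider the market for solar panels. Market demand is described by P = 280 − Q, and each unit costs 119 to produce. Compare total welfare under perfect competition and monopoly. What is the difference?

Total welfare falls by 3240.125

Competitive firms price at marginal cost: P = 119, giving Q = 161.
CS = ½·(280 − 119)·161 = 12960.5; PS = (119 − 119)·161 = 0; TS = 12960.5.
A monopolist chooses Q where MR = MC. MR = 280 − 2Q; setting this equal to 119 gives Q = 80.5 and P = 199.5.
CS = ½·(280 − 199.5)·80.5 = 3240.125; PS = (199.5 − 119)·80.5 = 6480.25; TS = 9720.375.
Change in total welfare: 9720.375 − 12960.5 = −3240.125.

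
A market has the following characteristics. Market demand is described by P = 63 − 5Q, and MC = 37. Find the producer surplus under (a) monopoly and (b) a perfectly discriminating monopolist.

The monopolist equates marginal revenue to marginal cost: 63 − 10Q = 37, so Q = 2.6. From demand, P = 50.
PS = (50 − 37)·2.6 = 33.8.
With perfect price discrimination, output is the efficient level Q = 5.2 (where demand meets MC), but every buyer pays their willingness to pay: CS = 0 and PS = total surplus.
PS = ½·(63 − 37)·5.2 = 67.6.

Monopoly: PS = 33.8; Perfect PD: PS = 67.6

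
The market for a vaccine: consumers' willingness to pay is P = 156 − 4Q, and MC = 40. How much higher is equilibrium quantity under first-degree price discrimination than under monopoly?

A monopolist chooses Q where MR = MC. MR = 156 − 8Q; setting this equal to 40 gives Q = 14.5 and P = 98.
With perfect price discrimination, output is the efficient level Q = 29 (where demand meets MC), but every buyer pays their willingness to pay: CS = 0 and PS = total surplus.
Change in equilibrium quantity: 29 − 14.5 = 14.5.

Equilibrium quantity rises by 14.5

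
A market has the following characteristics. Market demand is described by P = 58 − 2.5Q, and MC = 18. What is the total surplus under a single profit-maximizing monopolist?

The monopolist equates marginal revenue to marginal cost: 58 − 5Q = 18, so Q = 8. From demand, P = 38.
CS = ½·(58 − 38)·8 = 80; PS = (38 − 18)·8 = 160; TS = 240.

TS = 240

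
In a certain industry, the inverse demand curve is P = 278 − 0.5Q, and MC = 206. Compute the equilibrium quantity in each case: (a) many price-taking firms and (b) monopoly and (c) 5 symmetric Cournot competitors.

Competition: Q = 144; Monopoly: Q = 72; Cournot: Q = 120

Competitive firms price at marginal cost: P = 206, giving Q = 144.
Monopoly sets MR = MC: 278 − Q = 206 ⇒ Q = 72, P = 278 − 0.5·72 = 242.
With 5 symmetric Cournot firms, each firm's FOC gives 278 − 3q = 206, so q = 24, Q = 5·24 = 120, and P = 218.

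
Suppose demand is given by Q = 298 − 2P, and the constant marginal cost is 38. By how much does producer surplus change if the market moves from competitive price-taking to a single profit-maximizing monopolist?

Producer surplus rises by 6160.5

Inverting demand: P = 149 − 0.5Q.
Competitive firms price at marginal cost: P = 38, giving Q = 222.
PS = (38 − 38)·222 = 0.
The monopolist equates marginal revenue to marginal cost: 149 − Q = 38, so Q = 111. From demand, P = 93.5.
PS = (93.5 − 38)·111 = 6160.5.
Change in producer surplus: 6160.5 − 0 = 6160.5.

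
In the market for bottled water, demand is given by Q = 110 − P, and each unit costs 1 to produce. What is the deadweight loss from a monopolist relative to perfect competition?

Inverting demand: P = 110 − Q.
Perfect competition: P = MC = 1, so 110 − Q = 1 and Q = 109.
Monopoly sets MR = MC: 110 − 2Q = 1 ⇒ Q = 54.5, P = 110 − 54.5 = 55.5.
DWL is the triangle between Q = 54.5 and Q = 109: ½·(109 − 54.5)·(55.5 − 1) = 1485.125.

DWL = 1485.125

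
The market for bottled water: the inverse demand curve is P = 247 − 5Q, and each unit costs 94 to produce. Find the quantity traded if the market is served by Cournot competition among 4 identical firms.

In a 4-firm Cournot equilibrium, symmetry and the first-order condition give q = (247 − 94)/(25) = 6.12. So Q = 24.48 and P = 124.6.

Q = 24.48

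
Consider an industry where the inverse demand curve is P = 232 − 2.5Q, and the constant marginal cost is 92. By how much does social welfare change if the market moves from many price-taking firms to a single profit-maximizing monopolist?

Competitive firms price at marginal cost: P = 92, giving Q = 56.
CS = ½·(232 − 92)·56 = 3920; PS = (92 − 92)·56 = 0; TS = 3920.
A monopolist chooses Q where MR = MC. MR = 232 − 5Q; setting this equal to 92 gives Q = 28 and P = 162.
CS = ½·(232 − 162)·28 = 980; PS = (162 − 92)·28 = 1960; TS = 2940.
Change in social welfare: 2940 − 3920 = −980.

Social welfare falls by 980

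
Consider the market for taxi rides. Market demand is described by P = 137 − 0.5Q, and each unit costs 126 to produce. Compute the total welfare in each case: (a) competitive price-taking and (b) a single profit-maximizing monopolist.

Competition: TS = 121; Monopoly: TS = 90.75

Under competition P = MC = 126, so Q = (137 − 126)/0.5 = 22.
CS = ½·(137 − 126)·22 = 121; PS = (126 − 126)·22 = 0; TS = 121.
A monopolist chooses Q where MR = MC. MR = 137 − Q; setting this equal to 126 gives Q = 11 and P = 131.5.
CS = ½·(137 − 131.5)·11 = 30.25; PS = (131.5 − 126)·11 = 60.5; TS = 90.75.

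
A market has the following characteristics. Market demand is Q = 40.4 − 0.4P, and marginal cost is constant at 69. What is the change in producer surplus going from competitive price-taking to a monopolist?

Inverting demand: P = 101 − 2.5Q.
Under competition P = MC = 69, so Q = (101 − 69)/2.5 = 12.8.
PS = (69 − 69)·12.8 = 0.
The monopolist equates marginal revenue to marginal cost: 101 − 5Q = 69, so Q = 6.4. From demand, P = 85.
PS = (85 − 69)·6.4 = 102.4.
Change in producer surplus: 102.4 − 0 = 102.4.

Producer surplus rises by 102.4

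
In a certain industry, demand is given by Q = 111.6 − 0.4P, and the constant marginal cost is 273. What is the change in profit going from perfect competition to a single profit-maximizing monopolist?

Inverting demand: P = 279 − 2.5Q.
Competitive firms price at marginal cost: P = 273, giving Q = 2.4.
Profit = (273 − 273)·2.4 = 0.
The monopolist equates marginal revenue to marginal cost: 279 − 5Q = 273, so Q = 1.2. From demand, P = 276.
Profit = (276 − 273)·1.2 = 3.6.
Change in profit: 3.6 − 0 = 3.6.

π rises by 3.6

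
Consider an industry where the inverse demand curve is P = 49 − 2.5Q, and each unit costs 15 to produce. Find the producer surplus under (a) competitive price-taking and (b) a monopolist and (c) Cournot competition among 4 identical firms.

Competition: PS = 0; Monopoly: PS = 115.6; Cournot: PS = 73.984

Perfect competition: P = MC = 15, so 49 − 2.5Q = 15 and Q = 13.6.
PS = (15 − 15)·13.6 = 0.
Monopoly sets MR = MC: 49 − 5Q = 15 ⇒ Q = 6.8, P = 49 − 2.5·6.8 = 32.
PS = (32 − 15)·6.8 = 115.6.
In a 4-firm Cournot equilibrium, symmetry and the first-order condition give q = (49 − 15)/(12.5) = 2.72. So Q = 10.88 and P = 21.8.
PS = (21.8 − 15)·10.88 = 73.984.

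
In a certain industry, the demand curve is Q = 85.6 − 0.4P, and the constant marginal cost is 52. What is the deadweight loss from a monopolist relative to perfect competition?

DWL = 1312.2

Inverting demand: P = 214 − 2.5Q.
Competitive firms price at marginal cost: P = 52, giving Q = 64.8.
A monopolist chooses Q where MR = MC. MR = 214 − 5Q; setting this equal to 52 gives Q = 32.4 and P = 133.
DWL is the triangle between Q = 32.4 and Q = 64.8: ½·(64.8 − 32.4)·(133 − 52) = 1312.2.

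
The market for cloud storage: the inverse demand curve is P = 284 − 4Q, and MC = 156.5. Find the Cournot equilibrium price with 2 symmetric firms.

P = 199

Cournot with 2 identical firms: the symmetric best-response condition is 284 − 12q = 156.5. Each firm produces q = 10.625, total output Q = 21.25, price P = 199.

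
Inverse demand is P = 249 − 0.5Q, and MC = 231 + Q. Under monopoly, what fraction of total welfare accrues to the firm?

PS/TS = 0.8

A monopolist chooses Q where MR = MC. MR = 249 − Q; setting this equal to 231 + Q gives Q = 9 and P = 244.5.
CS = ½·(249 − 244.5)·9 = 20.25.
PS = P·Q − VC(Q) = 244.5·9 − (231·9 + ½·1·9²) = 81.
Share captured = PS/TS = 81/101.25 = 0.8.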